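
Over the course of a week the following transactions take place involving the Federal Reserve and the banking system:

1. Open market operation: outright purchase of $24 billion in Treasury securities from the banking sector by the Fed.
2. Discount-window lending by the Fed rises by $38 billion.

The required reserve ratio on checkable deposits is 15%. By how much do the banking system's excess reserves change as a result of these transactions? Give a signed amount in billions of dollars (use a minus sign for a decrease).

+$62 billion

OMO purchase (from banks) $24 billion: reserves +$24B, deposits 0.
Discount-window loan $38 billion: reserves +$38B, deposits 0.
Totals: Δreserves = +$62B, Δdeposits = 0.
Δrequired reserves = 15% × 0 = 0.
Δexcess reserves = Δreserves − Δrequired = +$62B − (0) = +$62 billion.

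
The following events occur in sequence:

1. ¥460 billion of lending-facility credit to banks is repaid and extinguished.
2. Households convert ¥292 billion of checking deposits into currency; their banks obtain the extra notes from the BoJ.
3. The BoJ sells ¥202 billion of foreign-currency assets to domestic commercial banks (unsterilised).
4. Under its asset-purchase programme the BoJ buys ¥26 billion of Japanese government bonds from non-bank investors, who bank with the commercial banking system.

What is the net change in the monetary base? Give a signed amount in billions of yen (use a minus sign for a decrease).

-¥636 billion

BoJ balance sheet:
  Assets:      Securities +¥26B, Loans to banks −¥460B, Foreign assets −¥202B
  Liabilities: Bank reserves −¥928B, Currency in circulation +¥292B
Commercial banking system:
  Assets:      Reserves at CB −¥928B, Foreign assets +¥202B
  Liabilities: Checkable deposits −¥266B, Borrowings from CB −¥460B
Monetary base = currency + reserves: +¥292B + (−¥928B) = -¥636 billion.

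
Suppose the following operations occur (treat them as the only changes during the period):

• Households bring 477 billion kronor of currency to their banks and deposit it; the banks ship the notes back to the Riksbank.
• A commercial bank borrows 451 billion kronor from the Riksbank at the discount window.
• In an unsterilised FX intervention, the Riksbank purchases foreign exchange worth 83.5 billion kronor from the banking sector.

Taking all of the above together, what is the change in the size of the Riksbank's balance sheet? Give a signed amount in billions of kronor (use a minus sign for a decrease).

+534.5 billion

Currency deposit 477 billion kronor: only the composition of liabilities changes → 0.
Discount-window loan 451 billion kronor: a Riksbank asset is acquired → +451B.
FX purchase 83.5 billion kronor: a Riksbank asset is acquired → +83.5B.
Net: 0 + 451 + 83.5 = +534.5 billion.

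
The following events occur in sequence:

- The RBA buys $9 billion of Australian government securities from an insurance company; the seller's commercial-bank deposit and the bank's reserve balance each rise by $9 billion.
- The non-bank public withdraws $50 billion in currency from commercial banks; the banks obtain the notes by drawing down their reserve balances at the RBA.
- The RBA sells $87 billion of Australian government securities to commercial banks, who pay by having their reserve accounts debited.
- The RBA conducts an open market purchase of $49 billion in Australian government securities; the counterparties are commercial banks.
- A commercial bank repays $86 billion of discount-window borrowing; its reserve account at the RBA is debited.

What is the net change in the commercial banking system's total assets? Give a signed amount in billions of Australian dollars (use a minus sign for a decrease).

-$127 billion

Asset purchase (from non-banks) $9 billion: bank balance sheets expand → +$9B.
Currency withdrawal $50 billion: bank balance sheets shrink → −$50B.
OMO sale (to banks) $87 billion: just an asset swap on bank balance sheets → 0.
OMO purchase (from banks) $49 billion: just an asset swap on bank balance sheets → 0.
Discount-window repayment $86 billion: bank balance sheets shrink → −$86B.
Net: 9 − 50 + 0 + 0 − 86 = -$127 billion.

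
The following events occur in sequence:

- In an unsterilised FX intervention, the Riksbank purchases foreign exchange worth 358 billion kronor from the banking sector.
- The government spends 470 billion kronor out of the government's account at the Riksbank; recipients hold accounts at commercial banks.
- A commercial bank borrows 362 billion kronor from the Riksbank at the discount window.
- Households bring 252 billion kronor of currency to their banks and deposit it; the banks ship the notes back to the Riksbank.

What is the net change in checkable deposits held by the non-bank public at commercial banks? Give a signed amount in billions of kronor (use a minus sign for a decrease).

+722 billion

FX purchase 358 billion kronor: the counterparty is a bank, so public deposits are unchanged → 0.
Government spending 470 billion kronor: non-bank counterparties' bank balances rise → +470B.
Discount-window loan 362 billion kronor: the counterparty is a bank, so public deposits are unchanged → 0.
Currency deposit 252 billion kronor: non-bank counterparties' bank balances rise → +252B.
Net: 0 + 470 + 0 + 252 = +722 billion.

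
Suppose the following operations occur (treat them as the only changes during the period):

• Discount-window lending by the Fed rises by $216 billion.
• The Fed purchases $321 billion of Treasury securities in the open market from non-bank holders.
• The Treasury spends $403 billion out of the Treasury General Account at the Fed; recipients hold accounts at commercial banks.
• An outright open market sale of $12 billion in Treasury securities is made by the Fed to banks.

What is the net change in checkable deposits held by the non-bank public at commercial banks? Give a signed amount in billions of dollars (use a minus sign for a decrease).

Discount-window loan $216 billion: the counterparty is a bank, so public deposits are unchanged → 0.
Asset purchase (from non-banks) $321 billion: non-bank counterparties' bank balances rise → +$321B.
Government spending $403 billion: non-bank counterparties' bank balances rise → +$403B.
OMO sale (to banks) $12 billion: the counterparty is a bank, so public deposits are unchanged → 0.
Net: 0 + 321 + 403 + 0 = +$724 billion.

+$724 billion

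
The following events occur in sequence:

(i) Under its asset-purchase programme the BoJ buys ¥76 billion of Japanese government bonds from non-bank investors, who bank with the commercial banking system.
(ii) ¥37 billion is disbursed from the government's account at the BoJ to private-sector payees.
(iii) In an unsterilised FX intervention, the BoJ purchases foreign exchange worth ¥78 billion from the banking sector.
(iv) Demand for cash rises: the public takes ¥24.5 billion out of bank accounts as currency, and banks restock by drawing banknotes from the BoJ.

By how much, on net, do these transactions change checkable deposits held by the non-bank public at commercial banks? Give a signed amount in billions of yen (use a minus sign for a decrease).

+¥88.5 billion

Asset purchase (from non-banks) ¥76 billion: non-bank counterparties' bank balances rise → +¥76B.
Government spending ¥37 billion: non-bank counterparties' bank balances rise → +¥37B.
FX purchase ¥78 billion: the counterparty is a bank, so public deposits are unchanged → 0.
Currency withdrawal ¥24.5 billion: non-bank counterparties' bank balances fall → −¥24.5B.
Net: 76 + 37 + 0 − 24.5 = +¥88.5 billion.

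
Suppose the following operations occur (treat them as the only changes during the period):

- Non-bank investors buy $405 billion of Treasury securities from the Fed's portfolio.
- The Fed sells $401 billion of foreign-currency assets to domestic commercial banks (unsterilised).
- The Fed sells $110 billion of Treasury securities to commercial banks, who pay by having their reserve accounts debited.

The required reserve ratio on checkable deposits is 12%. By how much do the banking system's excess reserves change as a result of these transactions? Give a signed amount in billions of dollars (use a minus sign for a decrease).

Asset sale (to non-banks) $405 billion: reserves −$405B, deposits −$405B.
FX sale $401 billion: reserves −$401B, deposits 0.
OMO sale (to banks) $110 billion: reserves −$110B, deposits 0.
Totals: Δreserves = −$916B, Δdeposits = −$405B.
Δrequired reserves = 12% × −$405B = −$48.6B.
Δexcess reserves = Δreserves − Δrequired = −$916B − (−$48.6B) = -$867.4 billion.

-$867.4 billion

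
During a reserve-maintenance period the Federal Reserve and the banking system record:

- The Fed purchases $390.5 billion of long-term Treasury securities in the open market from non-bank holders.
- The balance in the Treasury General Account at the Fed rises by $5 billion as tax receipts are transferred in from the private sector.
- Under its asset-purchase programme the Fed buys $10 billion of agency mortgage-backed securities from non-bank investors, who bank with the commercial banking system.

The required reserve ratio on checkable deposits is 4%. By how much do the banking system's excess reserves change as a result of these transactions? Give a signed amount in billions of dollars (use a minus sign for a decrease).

Asset purchase (from non-banks) $390.5 billion: reserves +$390.5B, deposits +$390.5B.
Government account inflow $5 billion: reserves −$5B, deposits −$5B.
Asset purchase (from non-banks) $10 billion: reserves +$10B, deposits +$10B.
Totals: Δreserves = +$395.5B, Δdeposits = +$395.5B.
Δrequired reserves = 4% × +$395.5B = +$15.82B.
Δexcess reserves = Δreserves − Δrequired = +$395.5B − (+$15.82B) = +$379.68 billion.

+$379.68 billion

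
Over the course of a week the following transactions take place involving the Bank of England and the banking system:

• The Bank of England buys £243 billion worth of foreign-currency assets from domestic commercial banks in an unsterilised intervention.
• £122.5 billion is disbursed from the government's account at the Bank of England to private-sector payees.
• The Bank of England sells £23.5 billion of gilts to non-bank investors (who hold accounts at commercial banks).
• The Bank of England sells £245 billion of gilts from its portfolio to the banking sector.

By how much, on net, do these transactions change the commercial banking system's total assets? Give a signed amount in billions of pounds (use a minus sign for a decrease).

FX purchase £243 billion: just an asset swap on bank balance sheets → 0.
Government spending £122.5 billion: bank balance sheets expand → +£122.5B.
Asset sale (to non-banks) £23.5 billion: bank balance sheets shrink → −£23.5B.
OMO sale (to banks) £245 billion: just an asset swap on bank balance sheets → 0.
Net: 0 + 122.5 − 23.5 + 0 = +£99 billion.

+£99 billion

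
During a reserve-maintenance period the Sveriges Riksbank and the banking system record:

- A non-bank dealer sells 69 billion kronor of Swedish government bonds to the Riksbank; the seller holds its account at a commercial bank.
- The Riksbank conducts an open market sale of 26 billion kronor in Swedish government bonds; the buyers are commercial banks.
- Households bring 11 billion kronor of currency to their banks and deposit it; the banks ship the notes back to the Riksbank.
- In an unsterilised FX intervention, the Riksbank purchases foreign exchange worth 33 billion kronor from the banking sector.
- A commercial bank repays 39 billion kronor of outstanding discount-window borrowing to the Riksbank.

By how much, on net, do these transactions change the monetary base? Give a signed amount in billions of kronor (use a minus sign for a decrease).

Riksbank balance sheet:
  Assets:      Securities +43B, Loans to banks −39B, Foreign assets +33B
  Liabilities: Bank reserves +48B, Currency in circulation −11B
Monetary base = currency + reserves: −11B + (+48B) = +37 billion.

+37 billion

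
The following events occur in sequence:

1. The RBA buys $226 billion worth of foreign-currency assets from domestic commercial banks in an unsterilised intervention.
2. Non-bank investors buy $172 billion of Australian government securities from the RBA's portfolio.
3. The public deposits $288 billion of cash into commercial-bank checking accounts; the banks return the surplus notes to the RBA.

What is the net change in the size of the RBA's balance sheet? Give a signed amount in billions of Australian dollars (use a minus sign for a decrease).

+$54 billion

FX purchase $226 billion: an RBA asset is acquired → +$226B.
Asset sale (to non-banks) $172 billion: an RBA asset is shed → −$172B.
Currency deposit $288 billion: only the composition of liabilities changes → 0.
Net: 226 − 172 + 0 = +$54 billion.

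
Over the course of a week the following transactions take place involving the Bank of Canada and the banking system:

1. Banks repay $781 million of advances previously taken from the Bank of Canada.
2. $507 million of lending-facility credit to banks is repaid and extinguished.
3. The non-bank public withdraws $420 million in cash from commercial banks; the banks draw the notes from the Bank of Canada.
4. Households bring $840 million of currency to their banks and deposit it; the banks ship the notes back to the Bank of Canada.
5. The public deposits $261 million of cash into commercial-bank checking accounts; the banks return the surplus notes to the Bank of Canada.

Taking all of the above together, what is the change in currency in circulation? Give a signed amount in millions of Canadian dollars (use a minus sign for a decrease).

-$681 million

Discount-window repayment $781 million: no currency enters or leaves circulation → 0.
Discount-window repayment $507 million: no currency enters or leaves circulation → 0.
Currency withdrawal $420 million: notes leave the central bank → +$420M.
Currency deposit $840 million: notes return to the central bank → −$840M.
Currency deposit $261 million: notes return to the central bank → −$261M.
Net: 0 + 0 + 420 − 840 − 261 = -$681 million.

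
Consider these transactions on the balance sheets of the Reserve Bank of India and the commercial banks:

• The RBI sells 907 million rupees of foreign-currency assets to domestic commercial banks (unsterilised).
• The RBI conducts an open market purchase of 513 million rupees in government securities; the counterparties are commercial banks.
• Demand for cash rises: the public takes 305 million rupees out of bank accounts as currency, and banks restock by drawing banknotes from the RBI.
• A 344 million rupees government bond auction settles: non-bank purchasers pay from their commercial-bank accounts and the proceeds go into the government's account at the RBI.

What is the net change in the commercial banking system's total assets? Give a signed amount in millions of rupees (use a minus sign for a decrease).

FX sale 907 million rupees: just an asset swap on bank balance sheets → 0.
OMO purchase (from banks) 513 million rupees: just an asset swap on bank balance sheets → 0.
Currency withdrawal 305 million rupees: bank balance sheets shrink → −305M.
Government account inflow 344 million rupees: bank balance sheets shrink → −344M.
Net: 0 + 0 − 305 − 344 = -649 million.

-649 million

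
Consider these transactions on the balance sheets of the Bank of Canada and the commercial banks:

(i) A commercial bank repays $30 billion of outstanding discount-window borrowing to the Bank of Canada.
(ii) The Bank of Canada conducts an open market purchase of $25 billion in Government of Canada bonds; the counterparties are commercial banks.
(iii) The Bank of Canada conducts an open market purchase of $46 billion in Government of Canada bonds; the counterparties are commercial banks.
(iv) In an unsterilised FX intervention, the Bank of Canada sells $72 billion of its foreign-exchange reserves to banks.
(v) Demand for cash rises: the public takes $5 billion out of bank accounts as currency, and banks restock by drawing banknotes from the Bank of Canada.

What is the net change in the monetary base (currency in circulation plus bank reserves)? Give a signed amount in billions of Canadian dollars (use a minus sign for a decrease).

-$31 billion

Bank of Canada balance sheet:
  Assets:      Securities +$71B, Loans to banks −$30B, Foreign assets −$72B
  Liabilities: Bank reserves −$36B, Currency in circulation +$5B
Monetary base = currency + reserves: +$5B + (−$36B) = -$31 billion.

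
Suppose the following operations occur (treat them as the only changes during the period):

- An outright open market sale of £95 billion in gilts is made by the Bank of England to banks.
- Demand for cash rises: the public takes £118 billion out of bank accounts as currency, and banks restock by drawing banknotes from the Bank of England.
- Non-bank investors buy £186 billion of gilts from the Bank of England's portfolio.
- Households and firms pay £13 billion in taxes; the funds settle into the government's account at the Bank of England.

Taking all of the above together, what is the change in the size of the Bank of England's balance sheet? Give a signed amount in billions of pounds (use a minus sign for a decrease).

Bank of England balance sheet:
  Assets:      Securities −£281B
  Liabilities: Bank reserves −£412B, Currency in circulation +£118B, Government deposits +£13B
Commercial banking system:
  Assets:      Reserves at CB −£412B, Securities +£95B
  Liabilities: Checkable deposits −£317B
Change in total Bank of England assets = -£281 billion.

-£281 billion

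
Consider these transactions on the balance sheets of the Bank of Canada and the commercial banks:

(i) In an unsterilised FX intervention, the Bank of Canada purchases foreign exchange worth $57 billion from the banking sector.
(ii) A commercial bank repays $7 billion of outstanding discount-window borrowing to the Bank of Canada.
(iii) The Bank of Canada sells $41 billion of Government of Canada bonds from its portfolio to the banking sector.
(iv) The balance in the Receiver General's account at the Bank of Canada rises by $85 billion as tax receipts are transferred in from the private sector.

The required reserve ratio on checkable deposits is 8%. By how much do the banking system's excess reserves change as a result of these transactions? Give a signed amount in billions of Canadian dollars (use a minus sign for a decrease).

FX purchase $57 billion: reserves +$57B, deposits 0.
Discount-window repayment $7 billion: reserves −$7B, deposits 0.
OMO sale (to banks) $41 billion: reserves −$41B, deposits 0.
Government account inflow $85 billion: reserves −$85B, deposits −$85B.
Totals: Δreserves = −$76B, Δdeposits = −$85B.
Δrequired reserves = 8% × −$85B = −$6.8B.
Δexcess reserves = Δreserves − Δrequired = −$76B − (−$6.8B) = -$69.2 billion.

-$69.2 billion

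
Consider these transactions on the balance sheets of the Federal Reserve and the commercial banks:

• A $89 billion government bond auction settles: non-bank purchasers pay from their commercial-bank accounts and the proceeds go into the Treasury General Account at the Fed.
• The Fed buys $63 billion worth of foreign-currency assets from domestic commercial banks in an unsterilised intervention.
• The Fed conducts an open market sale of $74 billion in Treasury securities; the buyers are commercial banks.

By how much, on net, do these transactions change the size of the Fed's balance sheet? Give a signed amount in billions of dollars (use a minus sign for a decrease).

-$11 billion

Fed balance sheet:
  Assets:      Securities −$74B, Foreign assets +$63B
  Liabilities: Bank reserves −$100B, Government deposits +$89B
Change in total Fed assets = -$11 billion.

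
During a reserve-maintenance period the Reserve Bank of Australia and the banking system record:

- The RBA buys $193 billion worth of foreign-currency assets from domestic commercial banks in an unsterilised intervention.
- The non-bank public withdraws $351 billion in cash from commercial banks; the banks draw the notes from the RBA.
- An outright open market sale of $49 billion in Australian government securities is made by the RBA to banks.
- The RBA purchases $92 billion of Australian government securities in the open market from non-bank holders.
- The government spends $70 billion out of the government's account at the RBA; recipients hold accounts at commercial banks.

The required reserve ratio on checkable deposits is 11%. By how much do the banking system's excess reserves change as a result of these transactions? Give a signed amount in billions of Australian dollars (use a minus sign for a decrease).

-$24.21 billion

FX purchase $193 billion: reserves +$193B, deposits 0.
Currency withdrawal $351 billion: reserves −$351B, deposits −$351B.
OMO sale (to banks) $49 billion: reserves −$49B, deposits 0.
Asset purchase (from non-banks) $92 billion: reserves +$92B, deposits +$92B.
Government spending $70 billion: reserves +$70B, deposits +$70B.
Totals: Δreserves = −$45B, Δdeposits = −$189B.
Δrequired reserves = 11% × −$189B = −$20.79B.
Δexcess reserves = Δreserves − Δrequired = −$45B − (−$20.79B) = -$24.21 billion.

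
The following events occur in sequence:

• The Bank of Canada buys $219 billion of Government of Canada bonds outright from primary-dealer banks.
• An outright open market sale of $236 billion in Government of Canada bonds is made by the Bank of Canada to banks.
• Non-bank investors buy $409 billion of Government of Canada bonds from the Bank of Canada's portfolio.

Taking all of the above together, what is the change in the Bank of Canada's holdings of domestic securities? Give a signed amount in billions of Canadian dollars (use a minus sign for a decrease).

Bank of Canada balance sheet:
  Assets:      Securities −$426B
  Liabilities: Bank reserves −$426B
So the change in the Bank of Canada's holdings of domestic securities is -$426 billion.

-$426 billion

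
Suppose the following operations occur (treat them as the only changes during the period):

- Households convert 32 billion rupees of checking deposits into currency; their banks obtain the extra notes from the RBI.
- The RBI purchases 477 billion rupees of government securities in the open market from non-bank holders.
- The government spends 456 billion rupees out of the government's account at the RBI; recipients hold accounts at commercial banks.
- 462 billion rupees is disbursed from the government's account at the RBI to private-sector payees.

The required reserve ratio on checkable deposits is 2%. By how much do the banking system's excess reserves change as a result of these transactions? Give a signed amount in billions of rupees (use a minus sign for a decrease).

+1335.74 billion

Currency withdrawal 32 billion rupees: reserves −32B, deposits −32B.
Asset purchase (from non-banks) 477 billion rupees: reserves +477B, deposits +477B.
Government spending 456 billion rupees: reserves +456B, deposits +456B.
Government spending 462 billion rupees: reserves +462B, deposits +462B.
Totals: Δreserves = +1363B, Δdeposits = +1363B.
Δrequired reserves = 2% × +1363B = +27.26B.
Δexcess reserves = Δreserves − Δrequired = +1363B − (+27.26B) = +1335.74 billion.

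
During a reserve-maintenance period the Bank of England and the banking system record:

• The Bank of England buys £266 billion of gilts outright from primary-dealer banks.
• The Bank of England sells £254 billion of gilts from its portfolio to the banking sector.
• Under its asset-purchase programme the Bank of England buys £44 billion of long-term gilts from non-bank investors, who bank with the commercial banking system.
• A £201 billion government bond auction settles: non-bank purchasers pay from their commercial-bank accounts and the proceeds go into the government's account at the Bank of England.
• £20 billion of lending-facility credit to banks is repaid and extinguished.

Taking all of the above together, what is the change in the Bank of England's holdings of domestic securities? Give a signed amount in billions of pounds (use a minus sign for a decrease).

+£56 billion

OMO purchase (from banks) £266 billion: securities added to the Bank of England's portfolio → +£266B.
OMO sale (to banks) £254 billion: securities removed from the Bank of England's portfolio → −£254B.
Asset purchase (from non-banks) £44 billion: securities added to the Bank of England's portfolio → +£44B.
Government account inflow £201 billion: the Bank of England's securities portfolio is untouched → 0.
Discount-window repayment £20 billion: the Bank of England's securities portfolio is untouched → 0.
Net: 266 − 254 + 44 + 0 + 0 = +£56 billion.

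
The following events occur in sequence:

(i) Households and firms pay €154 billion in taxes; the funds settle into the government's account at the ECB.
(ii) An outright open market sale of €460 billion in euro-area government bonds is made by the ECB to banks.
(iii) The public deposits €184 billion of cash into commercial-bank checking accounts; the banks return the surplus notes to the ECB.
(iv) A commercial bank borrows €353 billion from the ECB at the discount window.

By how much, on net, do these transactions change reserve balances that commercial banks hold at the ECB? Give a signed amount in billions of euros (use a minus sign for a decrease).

Government account inflow €154 billion: funds move from bank reserves into the government account → −€154B.
OMO sale (to banks) €460 billion: the buying banks pay out of their reserve balances → −€460B.
Currency deposit €184 billion: returned notes are swapped for reserve credit → +€184B.
Discount-window loan €353 billion: the loan is credited to the bank's reserve account → +€353B.
Net: −154 − 460 + 184 + 353 = -€77 billion.

-€77 billion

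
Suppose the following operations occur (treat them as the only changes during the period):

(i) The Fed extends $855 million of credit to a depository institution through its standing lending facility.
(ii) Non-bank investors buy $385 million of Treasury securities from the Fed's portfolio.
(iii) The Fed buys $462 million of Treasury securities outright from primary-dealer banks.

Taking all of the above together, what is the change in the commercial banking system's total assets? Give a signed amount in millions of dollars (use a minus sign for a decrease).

Fed balance sheet:
  Assets:      Securities +$77M, Loans to banks +$855M
  Liabilities: Bank reserves +$932M
Commercial banking system:
  Assets:      Reserves at CB +$932M, Securities −$462M
  Liabilities: Checkable deposits −$385M, Borrowings from CB +$855M
Change in total bank assets = +$470 million.

+$470 million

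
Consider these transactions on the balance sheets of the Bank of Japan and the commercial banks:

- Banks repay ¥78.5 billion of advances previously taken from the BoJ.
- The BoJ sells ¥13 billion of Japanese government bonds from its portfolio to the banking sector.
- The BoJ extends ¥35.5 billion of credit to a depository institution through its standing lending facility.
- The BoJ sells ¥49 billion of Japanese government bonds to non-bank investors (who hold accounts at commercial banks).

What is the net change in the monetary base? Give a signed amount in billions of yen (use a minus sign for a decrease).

-¥105 billion

Discount-window repayment ¥78.5 billion: BoJ balance sheet contracts → −¥78.5B.
OMO sale (to banks) ¥13 billion: BoJ balance sheet contracts → −¥13B.
Discount-window loan ¥35.5 billion: BoJ balance sheet expands → +¥35.5B.
Asset sale (to non-banks) ¥49 billion: BoJ balance sheet contracts → −¥49B.
Net: −78.5 − 13 + 35.5 − 49 = -¥105 billion.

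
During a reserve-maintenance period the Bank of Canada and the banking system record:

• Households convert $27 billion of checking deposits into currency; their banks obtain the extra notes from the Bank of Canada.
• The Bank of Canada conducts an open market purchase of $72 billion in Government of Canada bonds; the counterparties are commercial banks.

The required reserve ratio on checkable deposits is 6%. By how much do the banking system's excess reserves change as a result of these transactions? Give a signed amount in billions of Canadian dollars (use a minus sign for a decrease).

+$46.62 billion

Currency withdrawal $27 billion: reserves −$27B, deposits −$27B.
OMO purchase (from banks) $72 billion: reserves +$72B, deposits 0.
Totals: Δreserves = +$45B, Δdeposits = −$27B.
Δrequired reserves = 6% × −$27B = −$1.62B.
Δexcess reserves = Δreserves − Δrequired = +$45B − (−$1.62B) = +$46.62 billion.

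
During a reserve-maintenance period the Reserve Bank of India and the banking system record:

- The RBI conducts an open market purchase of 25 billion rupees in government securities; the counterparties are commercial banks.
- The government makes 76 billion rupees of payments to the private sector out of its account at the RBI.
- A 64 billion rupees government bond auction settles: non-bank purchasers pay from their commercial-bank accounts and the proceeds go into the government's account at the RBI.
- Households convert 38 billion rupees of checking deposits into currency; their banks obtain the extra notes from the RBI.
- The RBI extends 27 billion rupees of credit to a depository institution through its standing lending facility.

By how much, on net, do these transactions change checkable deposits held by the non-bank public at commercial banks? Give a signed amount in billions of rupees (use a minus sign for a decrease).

-26 billion

OMO purchase (from banks) 25 billion rupees: the counterparty is a bank, so public deposits are unchanged → 0.
Government spending 76 billion rupees: non-bank counterparties' bank balances rise → +76B.
Government account inflow 64 billion rupees: non-bank counterparties' bank balances fall → −64B.
Currency withdrawal 38 billion rupees: non-bank counterparties' bank balances fall → −38B.
Discount-window loan 27 billion rupees: the counterparty is a bank, so public deposits are unchanged → 0.
Net: 0 + 76 − 64 − 38 + 0 = -26 billion.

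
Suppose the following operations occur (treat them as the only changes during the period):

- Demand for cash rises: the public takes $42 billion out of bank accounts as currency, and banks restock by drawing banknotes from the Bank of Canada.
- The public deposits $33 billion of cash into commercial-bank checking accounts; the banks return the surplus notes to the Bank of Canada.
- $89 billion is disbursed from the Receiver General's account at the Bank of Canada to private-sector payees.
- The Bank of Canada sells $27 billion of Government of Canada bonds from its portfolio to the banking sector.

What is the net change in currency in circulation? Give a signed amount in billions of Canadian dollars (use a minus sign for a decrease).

+$9 billion

Bank of Canada balance sheet:
  Assets:      Securities −$27B
  Liabilities: Bank reserves +$53B, Currency in circulation +$9B, Government deposits −$89B
Commercial banking system:
  Assets:      Reserves at CB +$53B, Securities +$27B
  Liabilities: Checkable deposits +$80B
So the change in currency in circulation is +$9 billion.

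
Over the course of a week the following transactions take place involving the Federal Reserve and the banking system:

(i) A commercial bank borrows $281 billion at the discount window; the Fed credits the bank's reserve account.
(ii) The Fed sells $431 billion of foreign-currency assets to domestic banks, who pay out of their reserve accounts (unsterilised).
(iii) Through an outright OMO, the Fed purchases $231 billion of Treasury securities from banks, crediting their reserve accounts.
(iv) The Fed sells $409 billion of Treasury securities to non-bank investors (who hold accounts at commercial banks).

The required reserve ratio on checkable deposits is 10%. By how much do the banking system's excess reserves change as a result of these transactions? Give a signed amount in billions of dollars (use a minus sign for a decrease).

-$287.1 billion

Discount-window loan $281 billion: reserves +$281B, deposits 0.
FX sale $431 billion: reserves −$431B, deposits 0.
OMO purchase (from banks) $231 billion: reserves +$231B, deposits 0.
Asset sale (to non-banks) $409 billion: reserves −$409B, deposits −$409B.
Totals: Δreserves = −$328B, Δdeposits = −$409B.
Δrequired reserves = 10% × −$409B = −$40.9B.
Δexcess reserves = Δreserves − Δrequired = −$328B − (−$40.9B) = -$287.1 billion.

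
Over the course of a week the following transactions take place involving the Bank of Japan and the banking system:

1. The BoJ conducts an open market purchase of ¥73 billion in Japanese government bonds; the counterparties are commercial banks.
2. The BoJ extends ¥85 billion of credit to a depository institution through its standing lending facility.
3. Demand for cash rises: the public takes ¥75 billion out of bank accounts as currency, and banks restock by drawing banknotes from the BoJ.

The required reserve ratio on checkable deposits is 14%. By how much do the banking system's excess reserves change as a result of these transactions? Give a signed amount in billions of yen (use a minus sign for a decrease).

OMO purchase (from banks) ¥73 billion: reserves +¥73B, deposits 0.
Discount-window loan ¥85 billion: reserves +¥85B, deposits 0.
Currency withdrawal ¥75 billion: reserves −¥75B, deposits −¥75B.
Totals: Δreserves = +¥83B, Δdeposits = −¥75B.
Δrequired reserves = 14% × −¥75B = −¥10.5B.
Δexcess reserves = Δreserves − Δrequired = +¥83B − (−¥10.5B) = +¥93.5 billion.

+¥93.5 billion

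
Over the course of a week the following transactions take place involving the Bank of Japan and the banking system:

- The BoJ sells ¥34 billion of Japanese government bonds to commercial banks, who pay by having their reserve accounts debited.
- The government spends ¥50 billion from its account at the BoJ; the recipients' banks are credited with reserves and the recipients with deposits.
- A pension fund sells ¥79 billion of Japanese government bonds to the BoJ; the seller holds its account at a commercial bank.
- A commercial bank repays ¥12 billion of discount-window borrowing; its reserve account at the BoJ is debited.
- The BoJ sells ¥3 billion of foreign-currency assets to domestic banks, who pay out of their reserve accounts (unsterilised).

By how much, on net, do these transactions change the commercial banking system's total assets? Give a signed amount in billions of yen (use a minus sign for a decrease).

BoJ balance sheet:
  Assets:      Securities +¥45B, Loans to banks −¥12B, Foreign assets −¥3B
  Liabilities: Bank reserves +¥80B, Government deposits −¥50B
Commercial banking system:
  Assets:      Reserves at CB +¥80B, Securities +¥34B, Foreign assets +¥3B
  Liabilities: Checkable deposits +¥129B, Borrowings from CB −¥12B
Change in total bank assets = +¥117 billion.

+¥117 billion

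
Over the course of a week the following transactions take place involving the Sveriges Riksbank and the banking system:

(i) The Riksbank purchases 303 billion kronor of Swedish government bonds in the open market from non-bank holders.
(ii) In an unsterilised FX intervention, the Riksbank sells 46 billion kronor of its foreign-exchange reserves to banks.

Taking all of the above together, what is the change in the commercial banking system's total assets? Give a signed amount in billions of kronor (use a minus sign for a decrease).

Riksbank balance sheet:
  Assets:      Securities +303B, Foreign assets −46B
  Liabilities: Bank reserves +257B
Commercial banking system:
  Assets:      Reserves at CB +257B, Foreign assets +46B
  Liabilities: Checkable deposits +303B
Change in total bank assets = +303 billion.

+303 billion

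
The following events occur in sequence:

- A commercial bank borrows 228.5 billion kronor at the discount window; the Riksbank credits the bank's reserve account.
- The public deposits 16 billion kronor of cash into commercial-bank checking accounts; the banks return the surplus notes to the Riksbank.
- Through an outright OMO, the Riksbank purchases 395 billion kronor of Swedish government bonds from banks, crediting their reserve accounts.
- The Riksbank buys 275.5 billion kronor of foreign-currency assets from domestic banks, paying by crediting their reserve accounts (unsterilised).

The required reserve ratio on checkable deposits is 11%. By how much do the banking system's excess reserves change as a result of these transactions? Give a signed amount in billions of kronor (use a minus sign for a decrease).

+913.24 billion

Discount-window loan 228.5 billion kronor: reserves +228.5B, deposits 0.
Currency deposit 16 billion kronor: reserves +16B, deposits +16B.
OMO purchase (from banks) 395 billion kronor: reserves +395B, deposits 0.
FX purchase 275.5 billion kronor: reserves +275.5B, deposits 0.
Totals: Δreserves = +915B, Δdeposits = +16B.
Δrequired reserves = 11% × +16B = +1.76B.
Δexcess reserves = Δreserves − Δrequired = +915B − (+1.76B) = +913.24 billion.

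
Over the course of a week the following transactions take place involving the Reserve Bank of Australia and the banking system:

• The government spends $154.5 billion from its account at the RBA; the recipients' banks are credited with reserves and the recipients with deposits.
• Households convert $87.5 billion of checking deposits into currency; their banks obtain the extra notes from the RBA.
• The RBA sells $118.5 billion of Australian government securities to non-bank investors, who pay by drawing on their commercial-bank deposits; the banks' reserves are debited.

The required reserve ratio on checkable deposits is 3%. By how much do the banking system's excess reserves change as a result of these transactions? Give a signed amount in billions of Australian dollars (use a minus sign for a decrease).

Government spending $154.5 billion: reserves +$154.5B, deposits +$154.5B.
Currency withdrawal $87.5 billion: reserves −$87.5B, deposits −$87.5B.
Asset sale (to non-banks) $118.5 billion: reserves −$118.5B, deposits −$118.5B.
Totals: Δreserves = −$51.5B, Δdeposits = −$51.5B.
Δrequired reserves = 3% × −$51.5B = −$1.545B.
Δexcess reserves = Δreserves − Δrequired = −$51.5B − (−$1.545B) = -$49.955 billion.

-$49.955 billion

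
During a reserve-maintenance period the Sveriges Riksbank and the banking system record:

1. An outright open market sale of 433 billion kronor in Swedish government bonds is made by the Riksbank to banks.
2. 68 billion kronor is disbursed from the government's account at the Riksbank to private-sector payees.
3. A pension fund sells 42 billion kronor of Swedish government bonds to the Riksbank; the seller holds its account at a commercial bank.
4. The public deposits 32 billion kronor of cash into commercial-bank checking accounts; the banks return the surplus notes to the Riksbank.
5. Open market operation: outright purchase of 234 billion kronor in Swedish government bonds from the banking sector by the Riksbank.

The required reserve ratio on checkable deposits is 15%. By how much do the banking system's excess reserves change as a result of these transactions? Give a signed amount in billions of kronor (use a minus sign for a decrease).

OMO sale (to banks) 433 billion kronor: reserves −433B, deposits 0.
Government spending 68 billion kronor: reserves +68B, deposits +68B.
Asset purchase (from non-banks) 42 billion kronor: reserves +42B, deposits +42B.
Currency deposit 32 billion kronor: reserves +32B, deposits +32B.
OMO purchase (from banks) 234 billion kronor: reserves +234B, deposits 0.
Totals: Δreserves = −57B, Δdeposits = +142B.
Δrequired reserves = 15% × +142B = +21.3B.
Δexcess reserves = Δreserves − Δrequired = −57B − (+21.3B) = -78.3 billion.

-78.3 billion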